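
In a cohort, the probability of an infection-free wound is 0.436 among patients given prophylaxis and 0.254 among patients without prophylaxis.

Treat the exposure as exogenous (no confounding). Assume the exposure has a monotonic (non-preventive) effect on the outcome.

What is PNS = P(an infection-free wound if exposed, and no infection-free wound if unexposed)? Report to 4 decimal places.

PNS ≈ 0.1820

Let p₁ = 0.436, p₀ = 0.254.
Under exogeneity and monotonicity, PNS = p₁ − p₀.
PNS = 0.436 − 0.254 = 0.182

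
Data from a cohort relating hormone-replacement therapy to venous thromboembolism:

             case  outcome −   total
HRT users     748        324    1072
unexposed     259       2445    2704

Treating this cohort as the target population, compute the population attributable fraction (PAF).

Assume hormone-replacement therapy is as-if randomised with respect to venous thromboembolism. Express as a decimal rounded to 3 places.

p₁ = P(outcome | exposed) = 748/1072 = 0.69776
p₀ = P(outcome | unexposed) = 259/2704 = 0.095784
Exposure prevalence π = 1072/3776 = 0.2839; overall risk P(Y=1) = 0.26668.
Under exogeneity, PAF = [P(Y=1) − p₀]/P(Y=1).
PAF = (0.26668 − 0.095784) / 0.26668 ≈ 0.6408

PAF ≈ 0.641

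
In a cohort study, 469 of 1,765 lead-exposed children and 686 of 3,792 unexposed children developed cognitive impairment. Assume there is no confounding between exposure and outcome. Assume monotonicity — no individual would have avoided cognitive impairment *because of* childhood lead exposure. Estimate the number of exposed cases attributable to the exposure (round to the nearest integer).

about 150 cases

p₁ = P(outcome | exposed) = 469/1765 = 0.26572
p₀ = P(outcome | unexposed) = 686/3792 = 0.18091
PN = (p₁ − p₀)/p₁ = (0.26572 − 0.18091) / 0.26572 ≈ 0.31919.
Attributable cases ≈ PN × (exposed cases) = 0.31919 × 469 ≈ 149.70.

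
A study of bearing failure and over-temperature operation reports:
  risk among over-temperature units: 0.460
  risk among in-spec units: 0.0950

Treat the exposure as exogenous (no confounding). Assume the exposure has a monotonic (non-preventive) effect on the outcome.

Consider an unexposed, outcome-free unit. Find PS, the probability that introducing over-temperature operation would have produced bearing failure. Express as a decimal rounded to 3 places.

PS ≈ 0.403

Let p₁ = 0.46, p₀ = 0.095.
Under exogeneity and monotonicity, PS = (p₁ − p₀) / (1 − p₀).
PS = (0.46 − 0.095) / (1 − 0.095) = 0.365 / 0.905 ≈ 0.4033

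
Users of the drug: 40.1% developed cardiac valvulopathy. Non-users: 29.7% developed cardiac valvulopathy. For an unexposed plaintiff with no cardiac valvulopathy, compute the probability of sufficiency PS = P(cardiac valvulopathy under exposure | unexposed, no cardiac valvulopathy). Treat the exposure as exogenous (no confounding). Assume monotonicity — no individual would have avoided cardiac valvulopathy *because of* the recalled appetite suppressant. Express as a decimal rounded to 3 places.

p₁ = 0.401, p₀ = 0.297.
Under exogeneity and monotonicity, PS = (p₁ − p₀) / (1 − p₀).
PS = (0.401 − 0.297) / (1 − 0.297) = 0.104 / 0.703 ≈ 0.1479

PS ≈ 0.148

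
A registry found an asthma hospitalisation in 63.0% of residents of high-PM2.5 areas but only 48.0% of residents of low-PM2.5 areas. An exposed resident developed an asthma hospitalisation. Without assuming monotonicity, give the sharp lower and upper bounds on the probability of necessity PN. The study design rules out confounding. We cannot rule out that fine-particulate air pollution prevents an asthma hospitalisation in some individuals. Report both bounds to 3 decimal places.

p₁ = 0.63, p₀ = 0.48.
Under exogeneity alone the bounds on PN are max{0,(p₁−p₀)/p₁} ≤ PN ≤ min{1,(1−p₀)/p₁}.
  lower = (p₁ − p₀)/p₁ = 0.15 / 0.63 ≈ 0.2381
  upper = min{1, (1 − p₀)/p₁} = 0.52 / 0.63 ≈ 0.8254

0.238 ≤ PN ≤ 0.825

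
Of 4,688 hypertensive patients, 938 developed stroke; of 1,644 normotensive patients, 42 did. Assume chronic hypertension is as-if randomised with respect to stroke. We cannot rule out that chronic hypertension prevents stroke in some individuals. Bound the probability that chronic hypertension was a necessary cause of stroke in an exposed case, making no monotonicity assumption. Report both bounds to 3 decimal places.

0.872 ≤ PN ≤ 1.000

p₁ = P(outcome | exposed) = 938/4688 = 0.20009
p₀ = P(outcome | unexposed) = 42/1644 = 0.025547
Under exogeneity alone the bounds on PN are max{0,(p₁−p₀)/p₁} ≤ PN ≤ min{1,(1−p₀)/p₁}.
  lower = (p₁ − p₀)/p₁ = 0.17454 / 0.20009 ≈ 0.8723
  upper = min{1, (1 − p₀)/p₁} = 0.97445 / 0.20009 ≈ 4.8702 → capped at 1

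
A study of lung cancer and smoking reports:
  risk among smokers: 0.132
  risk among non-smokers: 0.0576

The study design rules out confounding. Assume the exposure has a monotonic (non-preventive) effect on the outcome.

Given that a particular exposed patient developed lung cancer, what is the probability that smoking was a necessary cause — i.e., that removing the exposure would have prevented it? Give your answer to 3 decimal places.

Let p₁ = 0.132, p₀ = 0.0576.
Under exogeneity and monotonicity, PN = (p₁ − p₀) / p₁.
PN = (0.132 − 0.0576) / 0.132 = 0.0744 / 0.132 ≈ 0.5636

PN ≈ 0.564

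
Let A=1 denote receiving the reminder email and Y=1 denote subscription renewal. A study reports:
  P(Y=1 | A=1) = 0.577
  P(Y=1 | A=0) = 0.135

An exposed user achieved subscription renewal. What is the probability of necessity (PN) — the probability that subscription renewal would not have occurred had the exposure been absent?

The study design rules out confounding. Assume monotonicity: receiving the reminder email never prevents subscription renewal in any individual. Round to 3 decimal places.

PN ≈ 0.766

Let p₁ = 0.577, p₀ = 0.135.
Under exogeneity and monotonicity, PN = (p₁ − p₀) / p₁.
PN = (0.577 − 0.135) / 0.577 = 0.442 / 0.577 ≈ 0.7660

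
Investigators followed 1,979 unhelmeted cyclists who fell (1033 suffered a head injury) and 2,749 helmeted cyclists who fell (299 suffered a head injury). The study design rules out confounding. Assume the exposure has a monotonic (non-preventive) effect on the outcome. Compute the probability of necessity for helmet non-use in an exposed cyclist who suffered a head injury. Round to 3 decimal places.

PN ≈ 0.792

p₁ = P(outcome | exposed) = 1033/1979 = 0.52198
p₀ = P(outcome | unexposed) = 299/2749 = 0.10877
Under exogeneity and monotonicity, PN = (p₁ − p₀) / p₁.
PN = (0.52198 − 0.10877) / 0.52198 = 0.41321 / 0.52198 ≈ 0.7916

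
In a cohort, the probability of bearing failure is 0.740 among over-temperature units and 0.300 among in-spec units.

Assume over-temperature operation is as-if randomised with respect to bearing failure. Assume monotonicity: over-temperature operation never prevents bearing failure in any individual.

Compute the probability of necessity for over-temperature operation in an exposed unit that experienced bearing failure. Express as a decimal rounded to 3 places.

Let p₁ = 0.74, p₀ = 0.3.
Under exogeneity and monotonicity, PN = (p₁ − p₀) / p₁.
PN = (0.74 − 0.3) / 0.74 = 0.44 / 0.74 ≈ 0.5946

PN ≈ 0.595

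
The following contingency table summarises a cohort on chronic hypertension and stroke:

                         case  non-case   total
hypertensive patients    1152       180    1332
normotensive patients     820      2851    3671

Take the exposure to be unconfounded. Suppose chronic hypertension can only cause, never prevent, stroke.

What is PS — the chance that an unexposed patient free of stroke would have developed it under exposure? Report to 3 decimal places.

PS ≈ 0.826

p₁ = P(outcome | exposed) = 1152/1332 = 0.86486
p₀ = P(outcome | unexposed) = 820/3671 = 0.22337
Under exogeneity and monotonicity, PS = (p₁ − p₀)/(1 − p₀).
PS = (0.86486 − 0.22337) / 0.77663 ≈ 0.8260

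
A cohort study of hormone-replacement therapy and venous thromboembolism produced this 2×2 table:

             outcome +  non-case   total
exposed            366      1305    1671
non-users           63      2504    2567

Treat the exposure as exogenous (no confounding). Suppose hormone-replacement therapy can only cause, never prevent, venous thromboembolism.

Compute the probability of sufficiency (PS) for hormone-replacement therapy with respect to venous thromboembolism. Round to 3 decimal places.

p₁ = P(outcome | exposed) = 366/1671 = 0.21903
p₀ = P(outcome | unexposed) = 63/2567 = 0.024542
Under exogeneity and monotonicity, PS = (p₁ − p₀) / (1 − p₀).
PS = (0.21903 − 0.024542) / (1 − 0.024542) = 0.19449 / 0.97546 ≈ 0.1994

PS ≈ 0.199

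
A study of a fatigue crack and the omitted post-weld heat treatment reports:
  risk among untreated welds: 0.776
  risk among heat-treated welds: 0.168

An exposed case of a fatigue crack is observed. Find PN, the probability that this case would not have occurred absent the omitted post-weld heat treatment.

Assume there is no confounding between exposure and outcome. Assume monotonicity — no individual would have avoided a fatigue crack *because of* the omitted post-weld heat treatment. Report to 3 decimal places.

PN ≈ 0.784

Let p₁ = 0.776, p₀ = 0.168.
Under exogeneity and monotonicity, PN = (p₁ − p₀) / p₁.
PN = (0.776 − 0.168) / 0.776 = 0.608 / 0.776 ≈ 0.7835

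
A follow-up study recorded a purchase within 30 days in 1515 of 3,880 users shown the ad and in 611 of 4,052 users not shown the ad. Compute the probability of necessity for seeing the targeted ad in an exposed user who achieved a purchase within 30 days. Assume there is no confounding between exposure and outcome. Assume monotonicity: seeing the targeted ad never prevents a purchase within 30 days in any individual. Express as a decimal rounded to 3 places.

PN ≈ 0.614

p₁ = P(outcome | exposed) = 1515/3880 = 0.39046
p₀ = P(outcome | unexposed) = 611/4052 = 0.15079
Under exogeneity and monotonicity, PN = (p₁ − p₀) / p₁.
PN = (0.39046 − 0.15079) / 0.39046 = 0.23967 / 0.39046 ≈ 0.6138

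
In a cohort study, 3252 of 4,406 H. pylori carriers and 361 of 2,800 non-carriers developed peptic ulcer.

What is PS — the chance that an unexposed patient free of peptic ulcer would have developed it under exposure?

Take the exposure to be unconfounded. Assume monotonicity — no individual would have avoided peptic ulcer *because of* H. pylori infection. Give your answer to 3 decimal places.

PS ≈ 0.699

p₁ = P(outcome | exposed) = 3252/4406 = 0.73808
p₀ = P(outcome | unexposed) = 361/2800 = 0.12893
Under exogeneity and monotonicity, PS = (p₁ − p₀) / (1 − p₀).
PS = (0.73808 − 0.12893) / (1 − 0.12893) = 0.60916 / 0.87107 ≈ 0.6993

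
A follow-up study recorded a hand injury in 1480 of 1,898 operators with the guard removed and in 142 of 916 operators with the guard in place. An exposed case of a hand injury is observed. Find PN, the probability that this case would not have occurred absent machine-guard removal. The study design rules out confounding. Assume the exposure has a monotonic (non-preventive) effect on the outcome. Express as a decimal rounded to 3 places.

PN ≈ 0.801

p₁ = P(outcome | exposed) = 1480/1898 = 0.77977
p₀ = P(outcome | unexposed) = 142/916 = 0.15502
Under exogeneity and monotonicity, PN = (p₁ − p₀) / p₁.
PN = (0.77977 − 0.15502) / 0.77977 = 0.62475 / 0.77977 ≈ 0.8012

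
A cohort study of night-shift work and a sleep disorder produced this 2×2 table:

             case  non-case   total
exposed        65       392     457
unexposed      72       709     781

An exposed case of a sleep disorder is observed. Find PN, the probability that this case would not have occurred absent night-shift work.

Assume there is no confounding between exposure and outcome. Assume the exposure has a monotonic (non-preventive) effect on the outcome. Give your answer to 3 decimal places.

PN ≈ 0.352

p₁ = P(outcome | exposed) = 65/457 = 0.14223
p₀ = P(outcome | unexposed) = 72/781 = 0.09219
Under exogeneity and monotonicity, PN = (p₁ − p₀) / p₁.
PN = (0.14223 − 0.09219) / 0.14223 = 0.050042 / 0.14223 ≈ 0.3518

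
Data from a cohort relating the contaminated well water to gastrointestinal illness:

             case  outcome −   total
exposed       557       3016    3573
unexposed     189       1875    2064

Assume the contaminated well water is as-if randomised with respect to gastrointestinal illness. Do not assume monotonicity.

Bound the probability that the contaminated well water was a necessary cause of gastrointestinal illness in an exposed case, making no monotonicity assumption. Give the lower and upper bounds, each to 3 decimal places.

0.413 ≤ PN ≤ 1.000

p₁ = P(outcome | exposed) = 557/3573 = 0.15589
p₀ = P(outcome | unexposed) = 189/2064 = 0.09157
Under exogeneity alone the bounds on PN are max{0,(p₁−p₀)/p₁} ≤ PN ≤ min{1,(1−p₀)/p₁}.
  lower = (p₁ − p₀)/p₁ = 0.064322 / 0.15589 ≈ 0.4126
  upper = min{1, (1 − p₀)/p₁} = 0.90843 / 0.15589 ≈ 5.8273 → capped at 1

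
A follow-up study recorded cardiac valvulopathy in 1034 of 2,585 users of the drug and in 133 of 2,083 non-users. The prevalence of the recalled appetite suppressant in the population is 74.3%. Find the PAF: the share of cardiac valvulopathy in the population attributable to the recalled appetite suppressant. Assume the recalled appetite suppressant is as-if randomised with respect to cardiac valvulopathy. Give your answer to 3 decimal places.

PAF ≈ 0.796

p₁ = P(outcome | exposed) = 1034/2585 = 0.4
p₀ = P(outcome | unexposed) = 133/2083 = 0.06385
Overall risk P(Y=1) = π·p₁ + (1−π)·p₀ = 0.743×0.4 + 0.257×0.06385 = 0.31361.
Under exogeneity, PAF = [P(Y=1) − p₀] / P(Y=1).
PAF = (0.31361 − 0.06385) / 0.31361 ≈ 0.7964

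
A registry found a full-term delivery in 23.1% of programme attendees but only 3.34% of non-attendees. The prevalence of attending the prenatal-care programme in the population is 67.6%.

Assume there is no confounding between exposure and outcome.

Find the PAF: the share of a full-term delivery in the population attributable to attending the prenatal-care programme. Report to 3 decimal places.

p₁ = 0.231, p₀ = 0.0334.
Overall risk P(Y=1) = π·p₁ + (1−π)·p₀ = 0.676×0.231 + 0.324×0.0334 = 0.16698.
Under exogeneity, PAF = [P(Y=1) − p₀] / P(Y=1).
PAF = (0.16698 − 0.0334) / 0.16698 ≈ 0.8000

PAF ≈ 0.800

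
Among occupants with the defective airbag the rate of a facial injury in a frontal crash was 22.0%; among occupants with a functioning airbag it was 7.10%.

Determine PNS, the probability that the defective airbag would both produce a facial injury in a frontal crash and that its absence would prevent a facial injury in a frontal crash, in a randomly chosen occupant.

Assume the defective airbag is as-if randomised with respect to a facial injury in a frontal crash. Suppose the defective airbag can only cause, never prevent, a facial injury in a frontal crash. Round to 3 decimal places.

p₁ = 0.22, p₀ = 0.071.
Under exogeneity and monotonicity, PNS = p₁ − p₀.
PNS = 0.22 − 0.071 = 0.149

PNS ≈ 0.149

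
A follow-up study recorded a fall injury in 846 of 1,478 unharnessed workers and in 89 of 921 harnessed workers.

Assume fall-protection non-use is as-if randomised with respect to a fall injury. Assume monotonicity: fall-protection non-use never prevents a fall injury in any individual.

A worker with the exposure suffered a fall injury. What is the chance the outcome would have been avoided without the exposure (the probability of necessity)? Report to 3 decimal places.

PN ≈ 0.831

p₁ = P(outcome | exposed) = 846/1478 = 0.5724
p₀ = P(outcome | unexposed) = 89/921 = 0.096634
Under exogeneity and monotonicity, PN = (p₁ − p₀) / p₁.
PN = (0.5724 − 0.096634) / 0.5724 = 0.47576 / 0.5724 ≈ 0.8312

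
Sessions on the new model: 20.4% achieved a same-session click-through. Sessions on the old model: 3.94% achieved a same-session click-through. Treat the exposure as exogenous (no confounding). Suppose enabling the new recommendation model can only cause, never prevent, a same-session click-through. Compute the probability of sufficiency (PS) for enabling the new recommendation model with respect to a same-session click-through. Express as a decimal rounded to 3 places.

p₁ = 0.204, p₀ = 0.0394.
Under exogeneity and monotonicity, PS = (p₁ − p₀) / (1 − p₀).
PS = (0.204 − 0.0394) / (1 − 0.0394) = 0.1646 / 0.9606 ≈ 0.1714

PS ≈ 0.171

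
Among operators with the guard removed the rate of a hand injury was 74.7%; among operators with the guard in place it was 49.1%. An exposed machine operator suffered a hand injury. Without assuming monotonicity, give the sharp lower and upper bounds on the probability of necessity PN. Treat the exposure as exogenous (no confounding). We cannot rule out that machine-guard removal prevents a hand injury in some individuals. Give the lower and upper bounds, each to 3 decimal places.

0.343 ≤ PN ≤ 0.681

p₁ = 0.747, p₀ = 0.491.
Under exogeneity alone the bounds on PN are max{0,(p₁−p₀)/p₁} ≤ PN ≤ min{1,(1−p₀)/p₁}.
  lower = (p₁ − p₀)/p₁ = 0.256 / 0.747 ≈ 0.3427
  upper = min{1, (1 − p₀)/p₁} = 0.509 / 0.747 ≈ 0.6814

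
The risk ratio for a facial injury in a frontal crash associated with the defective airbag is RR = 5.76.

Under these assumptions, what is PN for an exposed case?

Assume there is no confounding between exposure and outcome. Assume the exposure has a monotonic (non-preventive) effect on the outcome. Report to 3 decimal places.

PN ≈ 0.826

Under exogeneity and monotonicity, PN = (RR − 1) / RR = 1 − 1/RR.
PN = (5.76 − 1) / 5.76 = 4.76 / 5.76 ≈ 0.8264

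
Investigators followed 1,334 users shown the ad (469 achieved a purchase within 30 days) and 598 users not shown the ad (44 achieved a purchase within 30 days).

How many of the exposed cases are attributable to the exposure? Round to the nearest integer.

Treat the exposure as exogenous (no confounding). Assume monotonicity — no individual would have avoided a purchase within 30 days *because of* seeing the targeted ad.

p₁ = P(outcome | exposed) = 469/1334 = 0.35157
p₀ = P(outcome | unexposed) = 44/598 = 0.073579
PN = (p₁ − p₀)/p₁ = (0.35157 − 0.073579) / 0.35157 ≈ 0.79072.
Attributable cases ≈ PN × (exposed cases) = 0.79072 × 469 ≈ 370.85.

about 371 cases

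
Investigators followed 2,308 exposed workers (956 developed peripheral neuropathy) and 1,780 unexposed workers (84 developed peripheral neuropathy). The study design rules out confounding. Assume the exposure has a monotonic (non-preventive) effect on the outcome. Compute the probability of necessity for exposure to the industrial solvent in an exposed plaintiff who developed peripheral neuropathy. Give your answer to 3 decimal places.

PN ≈ 0.886

p₁ = P(outcome | exposed) = 956/2308 = 0.41421
p₀ = P(outcome | unexposed) = 84/1780 = 0.047191
Under exogeneity and monotonicity, PN = (p₁ − p₀) / p₁.
PN = (0.41421 − 0.047191) / 0.41421 = 0.36702 / 0.41421 ≈ 0.8861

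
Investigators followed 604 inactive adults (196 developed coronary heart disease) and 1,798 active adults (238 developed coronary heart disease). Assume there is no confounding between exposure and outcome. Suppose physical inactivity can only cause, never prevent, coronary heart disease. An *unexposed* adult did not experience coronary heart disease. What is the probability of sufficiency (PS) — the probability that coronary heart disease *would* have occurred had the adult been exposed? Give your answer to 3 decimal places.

p₁ = P(outcome | exposed) = 196/604 = 0.3245
p₀ = P(outcome | unexposed) = 238/1798 = 0.13237
Under exogeneity and monotonicity, PS = (p₁ − p₀) / (1 − p₀).
PS = (0.3245 − 0.13237) / (1 − 0.13237) = 0.19213 / 0.86763 ≈ 0.2214

PS ≈ 0.221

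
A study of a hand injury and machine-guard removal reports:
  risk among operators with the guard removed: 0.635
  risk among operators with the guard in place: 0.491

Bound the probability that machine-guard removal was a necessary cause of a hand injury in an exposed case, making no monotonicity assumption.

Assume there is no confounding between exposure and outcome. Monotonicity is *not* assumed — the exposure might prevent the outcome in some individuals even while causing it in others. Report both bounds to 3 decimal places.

0.227 ≤ PN ≤ 0.802

Let p₁ = 0.635, p₀ = 0.491.
Under exogeneity alone the bounds on PN are max{0,(p₁−p₀)/p₁} ≤ PN ≤ min{1,(1−p₀)/p₁}.
  lower = (p₁ − p₀)/p₁ = 0.144 / 0.635 ≈ 0.2268
  upper = min{1, (1 − p₀)/p₁} = 0.509 / 0.635 ≈ 0.8016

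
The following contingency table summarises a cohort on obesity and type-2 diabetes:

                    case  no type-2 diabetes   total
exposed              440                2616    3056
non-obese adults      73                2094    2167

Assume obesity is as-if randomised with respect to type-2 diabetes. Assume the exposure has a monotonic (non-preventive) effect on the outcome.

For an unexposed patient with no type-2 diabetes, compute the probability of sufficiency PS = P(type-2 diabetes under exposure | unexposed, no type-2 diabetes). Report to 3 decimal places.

PS ≈ 0.114

p₁ = P(outcome | exposed) = 440/3056 = 0.14398
p₀ = P(outcome | unexposed) = 73/2167 = 0.033687
Under exogeneity and monotonicity, PS = (p₁ − p₀) / (1 − p₀).
PS = (0.14398 − 0.033687) / (1 − 0.033687) = 0.11029 / 0.96631 ≈ 0.1141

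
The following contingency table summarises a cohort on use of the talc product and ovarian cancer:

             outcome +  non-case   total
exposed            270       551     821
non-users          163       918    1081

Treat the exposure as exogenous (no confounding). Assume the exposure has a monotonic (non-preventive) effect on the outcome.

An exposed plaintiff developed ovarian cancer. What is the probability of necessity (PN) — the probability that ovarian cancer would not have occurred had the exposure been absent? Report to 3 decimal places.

p₁ = P(outcome | exposed) = 270/821 = 0.32887
p₀ = P(outcome | unexposed) = 163/1081 = 0.15079
Under exogeneity and monotonicity, PN = (p₁ − p₀)/p₁.
PN = (0.32887 − 0.15079) / 0.32887 ≈ 0.5415

PN ≈ 0.541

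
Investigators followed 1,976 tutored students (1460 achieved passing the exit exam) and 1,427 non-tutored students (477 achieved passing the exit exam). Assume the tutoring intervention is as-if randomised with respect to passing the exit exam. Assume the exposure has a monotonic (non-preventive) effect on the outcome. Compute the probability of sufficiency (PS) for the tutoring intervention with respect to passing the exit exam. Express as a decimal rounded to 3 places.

PS ≈ 0.608

p₁ = P(outcome | exposed) = 1460/1976 = 0.73887
p₀ = P(outcome | unexposed) = 477/1427 = 0.33427
Under exogeneity and monotonicity, PS = (p₁ − p₀) / (1 − p₀).
PS = (0.73887 − 0.33427) / (1 − 0.33427) = 0.4046 / 0.66573 ≈ 0.6077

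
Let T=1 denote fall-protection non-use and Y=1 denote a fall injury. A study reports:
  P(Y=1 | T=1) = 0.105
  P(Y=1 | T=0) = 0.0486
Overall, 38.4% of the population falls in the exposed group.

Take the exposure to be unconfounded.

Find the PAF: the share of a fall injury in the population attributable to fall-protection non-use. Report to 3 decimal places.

Let p₁ = 0.105, p₀ = 0.0486.
Overall risk P(Y=1) = π·p₁ + (1−π)·p₀ = 0.384×0.105 + 0.616×0.0486 = 0.070258.
Under exogeneity, PAF = [P(Y=1) − p₀] / P(Y=1).
PAF = (0.070258 − 0.0486) / 0.070258 ≈ 0.3083

PAF ≈ 0.308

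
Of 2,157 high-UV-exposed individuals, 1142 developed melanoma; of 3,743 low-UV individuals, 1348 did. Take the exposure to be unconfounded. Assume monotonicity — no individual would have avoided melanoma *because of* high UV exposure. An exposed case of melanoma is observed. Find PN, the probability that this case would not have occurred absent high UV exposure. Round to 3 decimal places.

p₁ = P(outcome | exposed) = 1142/2157 = 0.52944
p₀ = P(outcome | unexposed) = 1348/3743 = 0.36014
Under exogeneity and monotonicity, PN = (p₁ − p₀) / p₁.
PN = (0.52944 − 0.36014) / 0.52944 = 0.1693 / 0.52944 ≈ 0.3198

PN ≈ 0.320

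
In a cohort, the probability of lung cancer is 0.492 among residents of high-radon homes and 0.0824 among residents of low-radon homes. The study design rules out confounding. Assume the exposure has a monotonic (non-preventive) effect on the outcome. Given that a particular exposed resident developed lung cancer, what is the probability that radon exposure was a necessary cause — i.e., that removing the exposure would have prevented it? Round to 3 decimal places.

Let p₁ = 0.492, p₀ = 0.0824.
Under exogeneity and monotonicity, PN = (p₁ − p₀) / p₁.
PN = (0.492 − 0.0824) / 0.492 = 0.4096 / 0.492 ≈ 0.8325

PN ≈ 0.833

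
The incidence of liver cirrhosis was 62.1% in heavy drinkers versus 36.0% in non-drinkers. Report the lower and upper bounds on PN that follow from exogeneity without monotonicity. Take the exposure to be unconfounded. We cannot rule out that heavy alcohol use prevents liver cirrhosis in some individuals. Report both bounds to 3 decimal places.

0.420 ≤ PN ≤ 1.000

p₁ = 0.621, p₀ = 0.36.
Under exogeneity alone the bounds on PN are max{0,(p₁−p₀)/p₁} ≤ PN ≤ min{1,(1−p₀)/p₁}.
  lower = (p₁ − p₀)/p₁ = 0.261 / 0.621 ≈ 0.4203
  upper = min{1, (1 − p₀)/p₁} = 0.64 / 0.621 ≈ 1.0306 → capped at 1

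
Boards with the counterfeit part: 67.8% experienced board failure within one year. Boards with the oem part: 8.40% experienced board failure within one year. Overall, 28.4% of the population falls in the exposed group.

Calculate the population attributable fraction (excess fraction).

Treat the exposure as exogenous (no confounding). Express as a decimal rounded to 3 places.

p₁ = 0.678, p₀ = 0.084.
Overall risk P(Y=1) = π·p₁ + (1−π)·p₀ = 0.284×0.678 + 0.716×0.084 = 0.2527.
Under exogeneity, PAF = [P(Y=1) − p₀] / P(Y=1).
PAF = (0.2527 − 0.084) / 0.2527 ≈ 0.6676

PAF ≈ 0.668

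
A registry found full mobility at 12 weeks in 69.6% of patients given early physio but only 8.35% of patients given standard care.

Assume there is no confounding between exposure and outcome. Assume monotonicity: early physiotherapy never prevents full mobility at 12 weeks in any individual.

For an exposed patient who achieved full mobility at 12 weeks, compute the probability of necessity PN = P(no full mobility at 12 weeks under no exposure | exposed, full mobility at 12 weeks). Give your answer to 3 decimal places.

p₁ = 0.696, p₀ = 0.0835.
Under exogeneity and monotonicity, PN = (p₁ − p₀) / p₁.
PN = (0.696 − 0.0835) / 0.696 = 0.6125 / 0.696 ≈ 0.8800

PN ≈ 0.880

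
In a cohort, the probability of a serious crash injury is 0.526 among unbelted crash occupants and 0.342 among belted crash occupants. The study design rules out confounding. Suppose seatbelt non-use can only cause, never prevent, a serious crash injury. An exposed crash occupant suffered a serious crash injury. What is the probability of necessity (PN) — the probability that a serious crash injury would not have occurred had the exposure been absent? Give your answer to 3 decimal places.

Let p₁ = 0.526, p₀ = 0.342.
Under exogeneity and monotonicity, PN = (p₁ − p₀) / p₁.
PN = (0.526 − 0.342) / 0.526 = 0.184 / 0.526 ≈ 0.3498

PN ≈ 0.350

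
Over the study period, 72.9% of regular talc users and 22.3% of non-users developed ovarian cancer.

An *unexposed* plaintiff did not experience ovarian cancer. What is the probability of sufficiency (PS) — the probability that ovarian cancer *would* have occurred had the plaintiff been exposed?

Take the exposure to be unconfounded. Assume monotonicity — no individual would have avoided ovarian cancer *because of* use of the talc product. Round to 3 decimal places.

PS ≈ 0.651

p₁ = 0.729, p₀ = 0.223.
Under exogeneity and monotonicity, PS = (p₁ − p₀) / (1 − p₀).
PS = (0.729 − 0.223) / (1 − 0.223) = 0.506 / 0.777 ≈ 0.6512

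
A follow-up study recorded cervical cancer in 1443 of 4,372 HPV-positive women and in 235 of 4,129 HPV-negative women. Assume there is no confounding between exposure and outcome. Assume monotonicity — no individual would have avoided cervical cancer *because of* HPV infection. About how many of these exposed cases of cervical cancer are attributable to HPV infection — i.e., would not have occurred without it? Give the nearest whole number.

p₁ = P(outcome | exposed) = 1443/4372 = 0.33005
p₀ = P(outcome | unexposed) = 235/4129 = 0.056915
PN = (p₁ − p₀)/p₁ = (0.33005 − 0.056915) / 0.33005 ≈ 0.82756.
Attributable cases ≈ PN × (exposed cases) = 0.82756 × 1443 ≈ 1194.17.

about 1194 cases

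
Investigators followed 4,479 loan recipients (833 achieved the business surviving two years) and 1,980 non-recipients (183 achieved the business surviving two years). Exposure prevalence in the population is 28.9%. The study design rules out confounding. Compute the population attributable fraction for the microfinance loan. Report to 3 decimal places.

PAF ≈ 0.226

p₁ = P(outcome | exposed) = 833/4479 = 0.18598
p₀ = P(outcome | unexposed) = 183/1980 = 0.092424
Overall risk P(Y=1) = π·p₁ + (1−π)·p₀ = 0.289×0.18598 + 0.711×0.092424 = 0.11946.
Under exogeneity, PAF = [P(Y=1) − p₀] / P(Y=1).
PAF = (0.11946 − 0.092424) / 0.11946 ≈ 0.2263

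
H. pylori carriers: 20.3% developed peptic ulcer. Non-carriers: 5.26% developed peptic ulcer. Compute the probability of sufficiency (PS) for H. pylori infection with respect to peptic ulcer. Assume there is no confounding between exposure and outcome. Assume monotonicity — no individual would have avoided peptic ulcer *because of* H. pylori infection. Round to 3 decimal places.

p₁ = 0.203, p₀ = 0.0526.
Under exogeneity and monotonicity, PS = (p₁ − p₀) / (1 − p₀).
PS = (0.203 − 0.0526) / (1 − 0.0526) = 0.1504 / 0.9474 ≈ 0.1588

PS ≈ 0.159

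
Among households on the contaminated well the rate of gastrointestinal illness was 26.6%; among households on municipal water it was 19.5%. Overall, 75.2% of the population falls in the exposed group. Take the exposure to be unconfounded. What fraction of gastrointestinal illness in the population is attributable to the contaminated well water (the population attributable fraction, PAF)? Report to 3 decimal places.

PAF ≈ 0.215

p₁ = 0.266, p₀ = 0.195.
Overall risk P(Y=1) = π·p₁ + (1−π)·p₀ = 0.752×0.266 + 0.248×0.195 = 0.24839.
Under exogeneity, PAF = [P(Y=1) − p₀] / P(Y=1).
PAF = (0.24839 − 0.195) / 0.24839 ≈ 0.2150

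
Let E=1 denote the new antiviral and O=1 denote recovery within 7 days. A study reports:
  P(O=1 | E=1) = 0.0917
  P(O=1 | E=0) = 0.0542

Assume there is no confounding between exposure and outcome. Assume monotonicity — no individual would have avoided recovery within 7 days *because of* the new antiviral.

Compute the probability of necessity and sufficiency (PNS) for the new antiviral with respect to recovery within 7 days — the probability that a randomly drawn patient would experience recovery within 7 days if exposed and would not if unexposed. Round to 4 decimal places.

PNS ≈ 0.0375

Let p₁ = 0.0917, p₀ = 0.0542.
Under exogeneity and monotonicity, PNS = p₁ − p₀.
PNS = 0.0917 − 0.0542 = 0.0375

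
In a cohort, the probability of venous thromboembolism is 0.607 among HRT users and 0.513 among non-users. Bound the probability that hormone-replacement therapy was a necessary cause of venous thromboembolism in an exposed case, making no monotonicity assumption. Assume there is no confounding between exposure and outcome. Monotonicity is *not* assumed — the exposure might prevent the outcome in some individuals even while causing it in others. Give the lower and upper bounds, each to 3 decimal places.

0.155 ≤ PN ≤ 0.802

Let p₁ = 0.607, p₀ = 0.513.
Under exogeneity alone the bounds on PN are max{0,(p₁−p₀)/p₁} ≤ PN ≤ min{1,(1−p₀)/p₁}.
  lower = (p₁ − p₀)/p₁ = 0.094 / 0.607 ≈ 0.1549
  upper = min{1, (1 − p₀)/p₁} = 0.487 / 0.607 ≈ 0.8023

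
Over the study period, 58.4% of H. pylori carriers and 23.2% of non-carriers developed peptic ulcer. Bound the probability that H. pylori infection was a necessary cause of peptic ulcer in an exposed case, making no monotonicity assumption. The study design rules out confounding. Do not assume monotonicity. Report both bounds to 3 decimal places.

0.603 ≤ PN ≤ 1.000

p₁ = 0.584, p₀ = 0.232.
Under exogeneity alone the bounds on PN are max{0,(p₁−p₀)/p₁} ≤ PN ≤ min{1,(1−p₀)/p₁}.
  lower = (p₁ − p₀)/p₁ = 0.352 / 0.584 ≈ 0.6027
  upper = min{1, (1 − p₀)/p₁} = 0.768 / 0.584 ≈ 1.3151 → capped at 1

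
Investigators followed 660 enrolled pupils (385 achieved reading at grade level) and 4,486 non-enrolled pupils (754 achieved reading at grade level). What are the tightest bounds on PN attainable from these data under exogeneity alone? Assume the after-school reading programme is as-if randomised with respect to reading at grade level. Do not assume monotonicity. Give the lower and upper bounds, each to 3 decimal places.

0.712 ≤ PN ≤ 1.000

p₁ = P(outcome | exposed) = 385/660 = 0.58333
p₀ = P(outcome | unexposed) = 754/4486 = 0.16808
Under exogeneity alone the bounds on PN are max{0,(p₁−p₀)/p₁} ≤ PN ≤ min{1,(1−p₀)/p₁}.
  lower = (p₁ − p₀)/p₁ = 0.41525 / 0.58333 ≈ 0.7119
  upper = min{1, (1 − p₀)/p₁} = 0.83192 / 0.58333 ≈ 1.4262 → capped at 1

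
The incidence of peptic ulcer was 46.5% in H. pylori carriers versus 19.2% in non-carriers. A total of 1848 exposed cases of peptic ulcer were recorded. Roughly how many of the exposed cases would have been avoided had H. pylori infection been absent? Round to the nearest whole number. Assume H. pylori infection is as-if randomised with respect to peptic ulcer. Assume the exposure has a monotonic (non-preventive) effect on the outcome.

p₁ = 0.465, p₀ = 0.192.
PN = (p₁ − p₀)/p₁ = (0.465 − 0.192) / 0.465 ≈ 0.58710.
Attributable cases ≈ PN × (exposed cases) = 0.58710 × 1848 ≈ 1084.95.

about 1085 cases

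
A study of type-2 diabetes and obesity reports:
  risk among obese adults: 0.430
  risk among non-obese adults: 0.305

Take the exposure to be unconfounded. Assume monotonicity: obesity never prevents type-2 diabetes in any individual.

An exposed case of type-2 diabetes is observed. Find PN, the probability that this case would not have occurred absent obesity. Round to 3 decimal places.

PN ≈ 0.291

Let p₁ = 0.43, p₀ = 0.305.
Under exogeneity and monotonicity, PN = (p₁ − p₀) / p₁.
PN = (0.43 − 0.305) / 0.43 = 0.125 / 0.43 ≈ 0.2907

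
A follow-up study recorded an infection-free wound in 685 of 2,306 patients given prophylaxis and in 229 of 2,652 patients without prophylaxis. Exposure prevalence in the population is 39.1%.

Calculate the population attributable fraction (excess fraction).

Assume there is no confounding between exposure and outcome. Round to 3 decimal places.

p₁ = P(outcome | exposed) = 685/2306 = 0.29705
p₀ = P(outcome | unexposed) = 229/2652 = 0.08635
Overall risk P(Y=1) = π·p₁ + (1−π)·p₀ = 0.391×0.29705 + 0.609×0.08635 = 0.16873.
Under exogeneity, PAF = [P(Y=1) − p₀] / P(Y=1).
PAF = (0.16873 − 0.08635) / 0.16873 ≈ 0.4882

PAF ≈ 0.488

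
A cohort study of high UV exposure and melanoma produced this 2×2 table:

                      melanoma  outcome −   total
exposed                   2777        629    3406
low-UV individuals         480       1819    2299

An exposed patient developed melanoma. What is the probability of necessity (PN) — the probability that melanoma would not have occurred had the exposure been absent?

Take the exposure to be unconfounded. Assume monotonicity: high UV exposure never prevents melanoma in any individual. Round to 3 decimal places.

p₁ = P(outcome | exposed) = 2777/3406 = 0.81533
p₀ = P(outcome | unexposed) = 480/2299 = 0.20879
Under exogeneity and monotonicity, PN = (p₁ − p₀)/p₁.
PN = (0.81533 − 0.20879) / 0.81533 ≈ 0.7439

PN ≈ 0.744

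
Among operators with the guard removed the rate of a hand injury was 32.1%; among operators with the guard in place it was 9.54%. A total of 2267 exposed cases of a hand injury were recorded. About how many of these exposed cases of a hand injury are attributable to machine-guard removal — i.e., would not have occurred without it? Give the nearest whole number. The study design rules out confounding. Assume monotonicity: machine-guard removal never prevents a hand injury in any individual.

p₁ = 0.321, p₀ = 0.0954.
PN = (p₁ − p₀)/p₁ = (0.321 − 0.0954) / 0.321 ≈ 0.70280.
Attributable cases ≈ PN × (exposed cases) = 0.70280 × 2267 ≈ 1593.26.

about 1593 cases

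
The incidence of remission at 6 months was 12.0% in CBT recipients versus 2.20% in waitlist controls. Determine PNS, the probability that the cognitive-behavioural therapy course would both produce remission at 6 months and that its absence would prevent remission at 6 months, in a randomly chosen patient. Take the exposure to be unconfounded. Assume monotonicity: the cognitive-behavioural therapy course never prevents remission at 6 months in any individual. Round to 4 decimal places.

PNS ≈ 0.0980

p₁ = 0.12, p₀ = 0.022.
Under exogeneity and monotonicity, PNS = p₁ − p₀.
PNS = 0.12 − 0.022 = 0.098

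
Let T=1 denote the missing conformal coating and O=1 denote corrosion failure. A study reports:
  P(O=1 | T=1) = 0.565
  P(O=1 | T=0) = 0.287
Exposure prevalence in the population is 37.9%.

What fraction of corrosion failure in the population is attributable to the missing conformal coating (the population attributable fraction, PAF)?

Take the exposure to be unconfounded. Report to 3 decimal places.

PAF ≈ 0.269

Let p₁ = 0.565, p₀ = 0.287.
Overall risk P(Y=1) = π·p₁ + (1−π)·p₀ = 0.379×0.565 + 0.621×0.287 = 0.39236.
Under exogeneity, PAF = [P(Y=1) − p₀] / P(Y=1).
PAF = (0.39236 − 0.287) / 0.39236 ≈ 0.2685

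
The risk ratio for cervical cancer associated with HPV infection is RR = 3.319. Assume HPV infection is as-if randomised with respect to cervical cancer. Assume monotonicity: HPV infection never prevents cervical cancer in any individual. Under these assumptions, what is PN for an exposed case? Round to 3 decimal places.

PN ≈ 0.699

Under exogeneity and monotonicity, PN = (RR − 1) / RR = 1 − 1/RR.
PN = (3.319 − 1) / 3.319 = 2.319 / 3.319 ≈ 0.6987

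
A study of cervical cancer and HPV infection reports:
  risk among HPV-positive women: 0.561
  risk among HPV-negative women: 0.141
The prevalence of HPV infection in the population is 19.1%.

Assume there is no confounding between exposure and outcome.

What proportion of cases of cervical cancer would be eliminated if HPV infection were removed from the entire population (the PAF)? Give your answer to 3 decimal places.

Let p₁ = 0.561, p₀ = 0.141.
Overall risk P(Y=1) = π·p₁ + (1−π)·p₀ = 0.191×0.561 + 0.809×0.141 = 0.22122.
Under exogeneity, PAF = [P(Y=1) − p₀] / P(Y=1).
PAF = (0.22122 − 0.141) / 0.22122 ≈ 0.3626

PAF ≈ 0.363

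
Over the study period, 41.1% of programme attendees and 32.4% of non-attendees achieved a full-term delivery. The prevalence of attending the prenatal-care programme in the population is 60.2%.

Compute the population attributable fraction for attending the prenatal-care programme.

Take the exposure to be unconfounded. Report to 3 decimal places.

PAF ≈ 0.139

p₁ = 0.411, p₀ = 0.324.
Overall risk P(Y=1) = π·p₁ + (1−π)·p₀ = 0.602×0.411 + 0.398×0.324 = 0.37637.
Under exogeneity, PAF = [P(Y=1) − p₀] / P(Y=1).
PAF = (0.37637 − 0.324) / 0.37637 ≈ 0.1392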